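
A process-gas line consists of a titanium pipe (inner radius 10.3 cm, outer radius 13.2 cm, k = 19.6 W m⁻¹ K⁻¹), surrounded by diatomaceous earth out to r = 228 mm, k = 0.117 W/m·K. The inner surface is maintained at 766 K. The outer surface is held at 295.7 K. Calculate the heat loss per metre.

Q' = 631 W/m

Treat each layer as a resistance in series:
  R'_titanium = ln(0.132/0.103)/(2πk) = 0.2481/(2π·19.6) = 0.002014 m·K/W
  R'_diatomaceous earth = ln(0.228/0.132)/(2πk) = 0.5465/(2π·0.117) = 0.7435 m·K/W
ΣR = 0.002014 + 0.7435 = 0.7455 m·K/W
Q' = ΔT/ΣR = (766 K − 295.7 K)/0.7455 = 631 W/m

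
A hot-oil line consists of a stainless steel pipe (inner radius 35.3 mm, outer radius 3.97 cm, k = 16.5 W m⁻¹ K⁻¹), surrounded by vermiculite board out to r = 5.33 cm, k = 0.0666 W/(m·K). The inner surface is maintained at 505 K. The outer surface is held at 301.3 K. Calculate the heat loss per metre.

Q' = 289 W/m

Treat each layer as a resistance in series:
  R'_stainless steel = ln(0.0397/0.0353)/(2πk) = 0.1175/(2π·16.5) = 0.001133 m·K/W
  R'_vermiculite board = ln(0.0533/0.0397)/(2πk) = 0.2946/(2π·0.0666) = 0.7040 m·K/W
ΣR = 0.001133 + 0.7040 = 0.7051 m·K/W
Q' = ΔT/ΣR = (505 K − 301.3 K)/0.7051 = 289 W/m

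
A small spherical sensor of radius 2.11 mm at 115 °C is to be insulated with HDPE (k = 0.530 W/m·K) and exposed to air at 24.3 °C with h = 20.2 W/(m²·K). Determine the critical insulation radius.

For a sphere, r_cr = 2k_ins/h = 2·0.530/20.2 = 0.0525 m = 5.25 cm

r_cr = 5.25 cm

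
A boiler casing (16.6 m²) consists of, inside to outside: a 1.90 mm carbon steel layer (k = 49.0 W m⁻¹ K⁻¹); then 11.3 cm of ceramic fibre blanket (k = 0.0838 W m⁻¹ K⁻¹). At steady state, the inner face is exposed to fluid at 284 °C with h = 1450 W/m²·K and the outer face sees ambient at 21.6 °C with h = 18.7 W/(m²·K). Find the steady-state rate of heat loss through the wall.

Treat each layer as a resistance in series:
  R_conv,in = 1/(hA) = 1/(1450·16.6) = 4.155×10^-5 K/W
  R_carbon steel = L/(kA) = 0.00190/(49.0·16.6) = 2.336×10^-6 K/W
  R_ceramic fibre blanket = L/(kA) = 0.113/(0.0838·16.6) = 0.08123 K/W
  R_conv,out = 1/(hA) = 1/(18.7·16.6) = 0.003221 K/W
ΣR = 4.155×10^-5 + 2.336×10^-6 + 0.08123 + 0.003221 = 0.08449 K/W
Q = ΔT/ΣR = (284 °C − 21.6 °C)/0.08449 = 3110 W

Q = 3.11 kW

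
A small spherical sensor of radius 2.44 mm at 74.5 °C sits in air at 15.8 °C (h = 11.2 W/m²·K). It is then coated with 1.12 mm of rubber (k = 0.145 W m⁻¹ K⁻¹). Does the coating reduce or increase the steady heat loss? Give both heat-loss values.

Critical radius for a sphere: r_cr = 2k/h = 0.0259 m = 2.59 cm.
Outer radius after coating: r₂ = 0.00244 + 0.00112 = 0.00356 m.
Since r₁ < r_cr and r₂ ≤ r_cr, the coating moves toward the maximum at r_cr — heat loss rises.
Bare: R = 1/(4πr₁²h) = 1193 K/W; Q = 58.7/1193 = 0.0492 W.
Coated: R = R_cond + R_conv = 631.4 K/W; Q = 58.7/631.4 = 0.0930 W.

increases: 0.0492 → 0.0930 W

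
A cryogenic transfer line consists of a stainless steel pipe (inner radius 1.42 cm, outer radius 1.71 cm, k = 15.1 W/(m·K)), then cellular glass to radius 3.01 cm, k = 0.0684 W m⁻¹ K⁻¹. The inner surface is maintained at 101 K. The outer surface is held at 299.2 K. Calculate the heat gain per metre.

Series thermal resistances, inner to outer:
  R'_stainless steel = ln(0.0171/0.0142)/(2πk) = 0.1858/(2π·15.1) = 0.001959 m·K/W
  R'_cellular glass = ln(0.0301/0.0171)/(2πk) = 0.5654/(2π·0.0684) = 1.316 m·K/W
ΣR = 0.001959 + 1.316 = 1.318 m·K/W
Q' = ΔT/ΣR = (101 K − 299.2 K)/1.318 = -150 W/m
(Negative Q' ⇒ heat flows inward; heat gain = 150 W/m.)

Q' = 150 W/m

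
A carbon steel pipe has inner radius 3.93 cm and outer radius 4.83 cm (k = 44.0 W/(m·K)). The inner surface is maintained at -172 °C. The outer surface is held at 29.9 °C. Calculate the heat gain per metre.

Q' = 271 kW/m

Q' = 2πk·ΔT/ln(r₂/r₁) = 2π × 44.0 × 201.9 / ln(0.0483/0.0393) = 2.71×10^5 W/m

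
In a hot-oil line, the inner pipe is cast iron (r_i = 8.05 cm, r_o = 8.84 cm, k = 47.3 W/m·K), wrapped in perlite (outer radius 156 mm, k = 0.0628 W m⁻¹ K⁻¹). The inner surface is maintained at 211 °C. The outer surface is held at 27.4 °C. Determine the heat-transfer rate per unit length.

Resistance network (inner→outer):
  R'_cast iron = ln(0.0884/0.0805)/(2πk) = 0.09361/(2π·47.3) = 3.150×10^-4 m·K/W
  R'_perlite = ln(0.156/0.0884)/(2πk) = 0.5680/(2π·0.0628) = 1.439 m·K/W
ΣR = 3.150×10^-4 + 1.439 = 1.439 m·K/W
Q' = ΔT/ΣR = (211 °C − 27.4 °C)/1.439 = 128 W/m

Q' = 128 W/m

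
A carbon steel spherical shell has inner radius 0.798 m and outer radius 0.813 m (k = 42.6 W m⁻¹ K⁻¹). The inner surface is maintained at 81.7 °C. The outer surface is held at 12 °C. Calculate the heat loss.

Q = 4πk·ΔT/(1/r₁ − 1/r₂) = 4π × 42.6 × 69.7 / (1/0.798 − 1/0.813) = 1.61×10^6 W

Q = 1610 kW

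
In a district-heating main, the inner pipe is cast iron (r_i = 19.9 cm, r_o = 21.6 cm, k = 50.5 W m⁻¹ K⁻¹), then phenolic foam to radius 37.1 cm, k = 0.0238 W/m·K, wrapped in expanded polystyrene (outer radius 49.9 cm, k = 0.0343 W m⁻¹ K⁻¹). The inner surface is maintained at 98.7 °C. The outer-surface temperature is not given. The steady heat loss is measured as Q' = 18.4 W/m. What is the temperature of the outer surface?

Series resistances:
  R'_cast iron = ln(0.216/0.199)/(2πk) = 0.08197/(2π·50.5) = 2.583×10^-4 m·K/W
  R'_phenolic foam = ln(0.371/0.216)/(2πk) = 0.5409/(2π·0.0238) = 3.617 m·K/W
  R'_expanded polystyrene = ln(0.499/0.371)/(2πk) = 0.2964/(2π·0.0343) = 1.375 m·K/W
ΣR = 4.993 m·K/W
ΔT = Q'·ΣR = 18.4 × 4.993 = 91.87 K
Heat flows outward, so T_out = T_in − ΔT = 98.7 − 91.87 = 6.83 °C

T_out = 6.83 °C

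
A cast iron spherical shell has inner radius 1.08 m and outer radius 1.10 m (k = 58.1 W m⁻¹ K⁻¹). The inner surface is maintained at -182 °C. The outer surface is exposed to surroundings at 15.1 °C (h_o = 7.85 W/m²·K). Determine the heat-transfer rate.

Q = 23500 W

Treat each layer as a resistance in series:
  R_cast iron = (1/1.08 − 1/1.10)/(4πk) = 0.01684/(4π·58.1) = 2.306×10^-5 K/W
  R_conv,out = 1/(4πr²h) = 1/(4π·1.10²·7.85) = 0.008378 K/W
ΣR = 2.306×10^-5 + 0.008378 = 0.008401 K/W
Q = ΔT/ΣR = (-182 °C − 15.1 °C)/0.008401 = -23500 W
(Negative Q ⇒ heat flows inward; heat gain = 23500 W.)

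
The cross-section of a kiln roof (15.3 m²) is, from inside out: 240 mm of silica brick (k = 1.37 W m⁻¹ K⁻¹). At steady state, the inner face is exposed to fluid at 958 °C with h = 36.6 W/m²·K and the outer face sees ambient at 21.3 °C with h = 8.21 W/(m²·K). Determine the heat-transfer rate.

Q = 44.2 kW

Treat each layer as a resistance in series:
  R_conv,in = 1/(hA) = 1/(36.6·15.3) = 0.001786 K/W
  R_silica brick = L/(kA) = 0.240/(1.37·15.3) = 0.01145 K/W
  R_conv,out = 1/(hA) = 1/(8.21·15.3) = 0.007961 K/W
ΣR = 0.001786 + 0.01145 + 0.007961 = 0.02120 K/W
Q = ΔT/ΣR = (958 °C − 21.3 °C)/0.02120 = 44200 W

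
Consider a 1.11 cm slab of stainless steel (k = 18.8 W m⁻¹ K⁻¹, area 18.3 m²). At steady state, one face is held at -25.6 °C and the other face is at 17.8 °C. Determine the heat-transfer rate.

Q = 1.35×10^6 W

Q = kA·ΔT/L = 18.8 × 18.3 × |-25.6 °C − 17.8 °C| / 0.0111 = 1.35×10^6 W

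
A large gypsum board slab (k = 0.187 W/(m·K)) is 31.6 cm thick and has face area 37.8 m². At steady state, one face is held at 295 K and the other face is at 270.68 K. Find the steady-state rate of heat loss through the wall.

Q = 544 W

Q = kA·ΔT/L = 0.187 × 37.8 × |295 K − 270.68 K| / 0.316 = 544 W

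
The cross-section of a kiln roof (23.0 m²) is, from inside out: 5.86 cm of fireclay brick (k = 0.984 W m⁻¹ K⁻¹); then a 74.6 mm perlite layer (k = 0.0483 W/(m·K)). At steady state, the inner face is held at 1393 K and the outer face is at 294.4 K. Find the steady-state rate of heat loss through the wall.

Q = 15.8 kW

Series thermal resistances, inner to outer:
  R_fireclay brick = L/(kA) = 0.0586/(0.984·23.0) = 0.002589 K/W
  R_perlite = L/(kA) = 0.0746/(0.0483·23.0) = 0.06715 K/W
ΣR = 0.002589 + 0.06715 = 0.06974 K/W
Q = ΔT/ΣR = (1393 K − 294.4 K)/0.06974 = 15800 W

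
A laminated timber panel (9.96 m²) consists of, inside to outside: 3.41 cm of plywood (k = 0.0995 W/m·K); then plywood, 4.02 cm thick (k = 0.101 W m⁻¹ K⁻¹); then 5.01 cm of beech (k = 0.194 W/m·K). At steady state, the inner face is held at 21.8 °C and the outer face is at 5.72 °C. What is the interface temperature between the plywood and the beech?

Series thermal resistances, inner to outer:
  R_plywood = L/(kA) = 0.0341/(0.0995·9.96) = 0.03441 K/W
  R_plywood = L/(kA) = 0.0402/(0.101·9.96) = 0.03996 K/W
  R_beech = L/(kA) = 0.0501/(0.194·9.96) = 0.02593 K/W
ΣR = 0.03441 + 0.03996 + 0.02593 = 0.1003 K/W
Q = ΔT/ΣR = (21.8 °C − 5.72 °C)/0.1003 = 160.3 W
From the inner boundary to the plywood/beech interface, ΣR_partial = 0.07437 K/W.
T_interface = T_in − Q·ΣR_partial = 21.8 °C − (160.3)(0.07437) = 9.88 °C

T = 9.88 °C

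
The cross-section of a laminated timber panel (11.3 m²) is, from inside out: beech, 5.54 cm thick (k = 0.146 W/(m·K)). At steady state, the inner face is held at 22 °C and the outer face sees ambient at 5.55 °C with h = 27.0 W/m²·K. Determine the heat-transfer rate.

Series thermal resistances, inner to outer:
  R_beech = L/(kA) = 0.0554/(0.146·11.3) = 0.03358 K/W
  R_conv,out = 1/(hA) = 1/(27.0·11.3) = 0.003278 K/W
ΣR = 0.03358 + 0.003278 = 0.03686 K/W
Q = ΔT/ΣR = (22 °C − 5.55 °C)/0.03686 = 446 W

Q = 446 W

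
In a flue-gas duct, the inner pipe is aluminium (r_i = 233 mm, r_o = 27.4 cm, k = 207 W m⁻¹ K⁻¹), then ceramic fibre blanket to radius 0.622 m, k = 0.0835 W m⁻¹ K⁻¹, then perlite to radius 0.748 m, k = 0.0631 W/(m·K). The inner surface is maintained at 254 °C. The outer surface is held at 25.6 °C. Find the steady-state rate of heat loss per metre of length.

Q' = 113 W/m

Series thermal resistances, inner to outer:
  R'_aluminium = ln(0.274/0.233)/(2πk) = 0.1621/(2π·207) = 1.246×10^-4 m·K/W
  R'_ceramic fibre blanket = ln(0.622/0.274)/(2πk) = 0.8198/(2π·0.0835) = 1.563 m·K/W
  R'_perlite = ln(0.748/0.622)/(2πk) = 0.1845/(2π·0.0631) = 0.4653 m·K/W
ΣR = 1.246×10^-4 + 1.563 + 0.4653 = 2.028 m·K/W
Q' = ΔT/ΣR = (254 °C − 25.6 °C)/2.028 = 113 W/m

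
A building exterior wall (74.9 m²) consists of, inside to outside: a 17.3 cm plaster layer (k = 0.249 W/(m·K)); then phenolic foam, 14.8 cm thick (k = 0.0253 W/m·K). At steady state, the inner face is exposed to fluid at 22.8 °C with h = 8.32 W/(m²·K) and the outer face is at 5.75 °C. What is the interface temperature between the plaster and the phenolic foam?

T = 20.7 °C

Resistance network (inner→outer):
  R_conv,in = 1/(hA) = 1/(8.32·74.9) = 0.001605 K/W
  R_plaster = L/(kA) = 0.173/(0.249·74.9) = 0.009276 K/W
  R_phenolic foam = L/(kA) = 0.148/(0.0253·74.9) = 0.07810 K/W
ΣR = 0.001605 + 0.009276 + 0.07810 = 0.08898 K/W
Q = ΔT/ΣR = (22.8 °C − 5.75 °C)/0.08898 = 191.6 W
From the inner boundary to the plaster/phenolic foam interface, ΣR_partial = 0.01088 K/W.
T_interface = T_in − Q·ΣR_partial = 22.8 °C − (191.6)(0.01088) = 20.7 °C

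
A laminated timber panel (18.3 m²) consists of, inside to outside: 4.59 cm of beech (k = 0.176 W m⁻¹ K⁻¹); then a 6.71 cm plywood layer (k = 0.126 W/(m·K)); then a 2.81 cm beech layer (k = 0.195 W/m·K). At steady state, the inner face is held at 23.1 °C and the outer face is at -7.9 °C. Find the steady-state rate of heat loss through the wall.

Q = 605 W

Treat each layer as a resistance in series:
  R_beech = L/(kA) = 0.0459/(0.176·18.3) = 0.01425 K/W
  R_plywood = L/(kA) = 0.0671/(0.126·18.3) = 0.02910 K/W
  R_beech = L/(kA) = 0.0281/(0.195·18.3) = 0.007874 K/W
ΣR = 0.01425 + 0.02910 + 0.007874 = 0.05122 K/W
Q = ΔT/ΣR = (23.1 °C − -7.9 °C)/0.05122 = 605 W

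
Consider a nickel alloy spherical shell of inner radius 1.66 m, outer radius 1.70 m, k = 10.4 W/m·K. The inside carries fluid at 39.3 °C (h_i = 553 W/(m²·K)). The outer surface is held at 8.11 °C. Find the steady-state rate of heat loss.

Q = 1.94×10^5 W

Series thermal resistances, inner to outer:
  R_conv,in = 1/(4πr²h) = 1/(4π·1.66²·553) = 5.222×10^-5 K/W
  R_nickel alloy = (1/1.66 − 1/1.70)/(4πk) = 0.01417/(4π·10.4) = 1.085×10^-4 K/W
ΣR = 5.222×10^-5 + 1.085×10^-4 = 1.607×10^-4 K/W
Q = ΔT/ΣR = (39.3 °C − 8.11 °C)/1.607×10^-4 = 1.94×10^5 W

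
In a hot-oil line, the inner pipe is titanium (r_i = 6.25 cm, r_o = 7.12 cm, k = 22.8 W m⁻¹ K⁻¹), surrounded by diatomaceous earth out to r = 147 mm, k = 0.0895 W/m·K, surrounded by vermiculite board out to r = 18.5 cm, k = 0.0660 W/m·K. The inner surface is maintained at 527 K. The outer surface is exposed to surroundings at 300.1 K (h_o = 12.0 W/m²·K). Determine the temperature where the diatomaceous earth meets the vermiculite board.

Treat each layer as a resistance in series:
  R'_titanium = ln(0.0712/0.0625)/(2πk) = 0.1303/(2π·22.8) = 9.097×10^-4 m·K/W
  R'_diatomaceous earth = ln(0.147/0.0712)/(2πk) = 0.7249/(2π·0.0895) = 1.289 m·K/W
  R'_vermiculite board = ln(0.185/0.147)/(2πk) = 0.2299/(2π·0.0660) = 0.5544 m·K/W
  R'_conv,out = 1/(2πr h) = 1/(2π·0.185·12.0) = 0.07169 m·K/W
ΣR = 9.097×10^-4 + 1.289 + 0.5544 + 0.07169 = 1.916 m·K/W
Q' = ΔT/ΣR = (527 K − 300.1 K)/1.916 = 118.4 W/m
From the inner boundary to the diatomaceous earth/vermiculite board interface, ΣR_partial = 1.290 m·K/W.
T_interface = T_in − Q'·ΣR_partial = 527 K − (118.4)(1.290) = 374 K

T = 374 K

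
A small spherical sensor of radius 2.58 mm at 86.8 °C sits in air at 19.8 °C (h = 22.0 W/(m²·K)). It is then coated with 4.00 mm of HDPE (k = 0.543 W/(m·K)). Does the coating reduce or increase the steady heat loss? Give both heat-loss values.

increases: 0.123 → 0.567 W

Critical radius for a sphere: r_cr = 2k/h = 0.0494 m = 4.94 cm.
Outer radius after coating: r₂ = 0.00258 + 0.00400 = 0.00658 m.
Since r₁ < r_cr and r₂ ≤ r_cr, the coating moves toward the maximum at r_cr — heat loss rises.
Bare: R = 1/(4πr₁²h) = 543.4 K/W; Q = 67/543.4 = 0.123 W.
Coated: R = R_cond + R_conv = 118.1 K/W; Q = 67/118.1 = 0.567 W.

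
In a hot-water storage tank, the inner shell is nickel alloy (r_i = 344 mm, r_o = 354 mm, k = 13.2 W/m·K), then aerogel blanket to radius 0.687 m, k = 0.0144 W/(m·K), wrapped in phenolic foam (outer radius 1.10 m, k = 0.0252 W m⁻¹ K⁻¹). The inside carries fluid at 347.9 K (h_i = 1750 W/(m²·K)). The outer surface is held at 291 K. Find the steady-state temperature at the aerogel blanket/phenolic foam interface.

Resistance network (inner→outer):
  R_conv,in = 1/(4πr²h) = 1/(4π·0.344²·1750) = 3.843×10^-4 K/W
  R_nickel alloy = (1/0.344 − 1/0.354)/(4πk) = 0.08212/(4π·13.2) = 4.951×10^-4 K/W
  R_aerogel blanket = (1/0.354 − 1/0.687)/(4πk) = 1.369/(4π·0.0144) = 7.567 K/W
  R_phenolic foam = (1/0.687 − 1/1.10)/(4πk) = 0.5465/(4π·0.0252) = 1.726 K/W
ΣR = 3.843×10^-4 + 4.951×10^-4 + 7.567 + 1.726 = 9.294 K/W
Q = ΔT/ΣR = (347.9 K − 291 K)/9.294 = 6.122 W
From the inner boundary to the aerogel blanket/phenolic foam interface, ΣR_partial = 7.568 K/W.
T_interface = T_in − Q·ΣR_partial = 347.9 K − (6.122)(7.568) = 301.6 K

T = 301.6 K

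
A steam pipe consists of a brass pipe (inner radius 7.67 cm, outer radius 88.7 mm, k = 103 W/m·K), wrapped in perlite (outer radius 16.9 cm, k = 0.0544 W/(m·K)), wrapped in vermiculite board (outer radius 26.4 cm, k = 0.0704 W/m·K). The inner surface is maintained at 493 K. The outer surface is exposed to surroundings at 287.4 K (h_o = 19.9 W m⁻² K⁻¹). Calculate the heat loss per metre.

Resistance network (inner→outer):
  R'_brass = ln(0.0887/0.0767)/(2πk) = 0.1454/(2π·103) = 2.246×10^-4 m·K/W
  R'_perlite = ln(0.169/0.0887)/(2πk) = 0.6446/(2π·0.0544) = 1.886 m·K/W
  R'_vermiculite board = ln(0.264/0.169)/(2πk) = 0.4461/(2π·0.0704) = 1.008 m·K/W
  R'_conv,out = 1/(2πr h) = 1/(2π·0.264·19.9) = 0.03029 m·K/W
ΣR = 2.246×10^-4 + 1.886 + 1.008 + 0.03029 = 2.925 m·K/W
Q' = ΔT/ΣR = (493 K − 287.4 K)/2.925 = 70.3 W/m

Q' = 70.3 W/m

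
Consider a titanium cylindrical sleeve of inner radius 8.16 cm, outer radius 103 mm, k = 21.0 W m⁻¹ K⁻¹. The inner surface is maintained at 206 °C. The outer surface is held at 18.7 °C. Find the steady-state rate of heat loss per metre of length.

Q' = 106 kW/m

Q' = 2πk·ΔT/ln(r₂/r₁) = 2π × 21.0 × 187.3 / ln(0.103/0.0816) = 1.06×10^5 W/m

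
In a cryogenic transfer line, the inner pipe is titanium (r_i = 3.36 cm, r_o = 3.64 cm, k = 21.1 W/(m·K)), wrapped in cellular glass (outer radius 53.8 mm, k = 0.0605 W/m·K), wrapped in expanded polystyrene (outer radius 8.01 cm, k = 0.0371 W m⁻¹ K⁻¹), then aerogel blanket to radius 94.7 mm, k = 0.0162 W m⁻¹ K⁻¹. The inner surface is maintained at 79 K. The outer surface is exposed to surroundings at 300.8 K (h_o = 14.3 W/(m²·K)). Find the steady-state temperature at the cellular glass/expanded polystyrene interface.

Series thermal resistances, inner to outer:
  R'_titanium = ln(0.0364/0.0336)/(2πk) = 0.08004/(2π·21.1) = 6.038×10^-4 m·K/W
  R'_cellular glass = ln(0.0538/0.0364)/(2πk) = 0.3907/(2π·0.0605) = 1.028 m·K/W
  R'_expanded polystyrene = ln(0.0801/0.0538)/(2πk) = 0.3980/(2π·0.0371) = 1.707 m·K/W
  R'_aerogel blanket = ln(0.0947/0.0801)/(2πk) = 0.1674/(2π·0.0162) = 1.645 m·K/W
  R'_conv,out = 1/(2πr h) = 1/(2π·0.0947·14.3) = 0.1175 m·K/W
ΣR = 6.038×10^-4 + 1.028 + 1.707 + 1.645 + 0.1175 = 4.498 m·K/W
Q' = ΔT/ΣR = (79 K − 300.8 K)/4.498 = -49.31 W/m
From the inner boundary to the cellular glass/expanded polystyrene interface, ΣR_partial = 1.029 m·K/W.
T_interface = T_in − Q'·ΣR_partial = 79 K − (-49.31)(1.029) = 130 K

T = 130 K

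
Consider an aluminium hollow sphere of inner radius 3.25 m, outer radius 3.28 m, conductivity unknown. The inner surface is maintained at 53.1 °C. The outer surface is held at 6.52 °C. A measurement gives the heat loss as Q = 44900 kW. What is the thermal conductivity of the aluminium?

k = 216 W/m·K

ΣR = ΔT/Q = |53.1 − 6.52|/4.49×10^7 = 1.037×10^-6 K/W
(1/r₁−1/r₂)/(4πk) = 1.037×10^-6 ⇒ k = 0.002814/(4π·1.037×10^-6) = 216 W/m·K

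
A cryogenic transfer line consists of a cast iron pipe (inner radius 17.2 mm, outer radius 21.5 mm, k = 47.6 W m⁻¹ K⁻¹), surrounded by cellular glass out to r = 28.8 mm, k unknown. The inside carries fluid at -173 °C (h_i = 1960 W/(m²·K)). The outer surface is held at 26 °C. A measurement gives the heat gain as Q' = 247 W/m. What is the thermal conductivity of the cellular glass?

ΣR = ΔT/Q' = |-173 − 26|/247 = 0.8057 m·K/W
Known resistances:
  R'_conv,in = 1/(2πr h) = 1/(2π·0.0172·1960) = 0.004721 m·K/W
  R'_cast iron = ln(0.0215/0.0172)/(2πk) = 0.2231/(2π·47.6) = 7.461×10^-4 m·K/W
R_cellular glass = ΣR − ΣR_known = 0.8057 − 0.005467 = 0.8002 m·K/W
ln(r₂/r₁)/(2πk) = 0.8002 ⇒ k = 0.2923/(2π·0.8002) = 0.0581 W/m·K

k = 0.0581 W/m·K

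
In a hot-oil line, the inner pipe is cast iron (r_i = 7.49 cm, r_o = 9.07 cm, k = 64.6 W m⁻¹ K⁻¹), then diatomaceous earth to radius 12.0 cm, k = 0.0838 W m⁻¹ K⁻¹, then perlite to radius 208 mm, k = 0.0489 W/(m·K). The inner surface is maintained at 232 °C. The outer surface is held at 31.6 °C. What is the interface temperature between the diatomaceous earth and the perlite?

T = 186 °C

Series thermal resistances, inner to outer:
  R'_cast iron = ln(0.0907/0.0749)/(2πk) = 0.1914/(2π·64.6) = 4.716×10^-4 m·K/W
  R'_diatomaceous earth = ln(0.120/0.0907)/(2πk) = 0.2799/(2π·0.0838) = 0.5317 m·K/W
  R'_perlite = ln(0.208/0.120)/(2πk) = 0.5500/(2π·0.0489) = 1.790 m·K/W
ΣR = 4.716×10^-4 + 0.5317 + 1.790 = 2.322 m·K/W
Q' = ΔT/ΣR = (232 °C − 31.6 °C)/2.322 = 86.30 W/m
From the inner boundary to the diatomaceous earth/perlite interface, ΣR_partial = 0.5322 m·K/W.
T_interface = T_in − Q'·ΣR_partial = 232 °C − (86.30)(0.5322) = 186 °C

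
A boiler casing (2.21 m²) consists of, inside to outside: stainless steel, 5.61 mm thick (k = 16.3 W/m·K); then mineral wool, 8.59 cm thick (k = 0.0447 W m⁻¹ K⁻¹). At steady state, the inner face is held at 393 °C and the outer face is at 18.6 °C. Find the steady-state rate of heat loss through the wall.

Series thermal resistances, inner to outer:
  R_stainless steel = L/(kA) = 0.00561/(16.3·2.21) = 1.557×10^-4 K/W
  R_mineral wool = L/(kA) = 0.0859/(0.0447·2.21) = 0.8695 K/W
ΣR = 1.557×10^-4 + 0.8695 = 0.8697 K/W
Q = ΔT/ΣR = (393 °C − 18.6 °C)/0.8697 = 430 W

Q = 430 W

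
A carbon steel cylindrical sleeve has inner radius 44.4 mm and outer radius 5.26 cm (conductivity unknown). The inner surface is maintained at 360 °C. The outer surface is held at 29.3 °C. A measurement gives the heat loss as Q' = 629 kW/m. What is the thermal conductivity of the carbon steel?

k = 51.3 W/m·K

ΣR = ΔT/Q' = |360 − 29.3|/6.29×10^5 = 5.258×10^-4 m·K/W
ln(r₂/r₁)/(2πk) = 5.258×10^-4 ⇒ k = 0.1695/(2π·5.258×10^-4) = 51.3 W/m·K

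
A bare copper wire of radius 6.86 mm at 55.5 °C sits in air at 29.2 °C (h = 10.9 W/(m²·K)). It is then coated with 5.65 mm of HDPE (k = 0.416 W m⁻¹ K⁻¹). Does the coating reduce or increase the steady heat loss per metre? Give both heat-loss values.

increases: 12.4 → 18.8 W/m

Critical radius for a cylinder: r_cr = k/h = 0.0382 m = 3.82 cm.
Outer radius after coating: r₂ = 0.00686 + 0.00565 = 0.01251 m.
Since r₁ < r_cr and r₂ ≤ r_cr, the coating moves toward the maximum at r_cr — heat loss rises.
Bare: R = 1/(2πr₁h) = 2.128 m·K/W; Q = 26.3/2.128 = 12.4 W/m.
Coated: R = R_cond + R_conv = 1.397 m·K/W; Q = 26.3/1.397 = 18.8 W/m.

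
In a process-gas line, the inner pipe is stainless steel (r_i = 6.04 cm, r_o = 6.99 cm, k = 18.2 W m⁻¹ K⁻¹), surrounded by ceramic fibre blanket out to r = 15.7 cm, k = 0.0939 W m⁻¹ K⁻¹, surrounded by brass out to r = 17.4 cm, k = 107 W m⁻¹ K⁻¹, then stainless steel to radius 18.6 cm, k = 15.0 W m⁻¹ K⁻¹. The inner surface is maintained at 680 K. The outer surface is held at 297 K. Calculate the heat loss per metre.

Q' = 279 W/m

Series thermal resistances, inner to outer:
  R'_stainless steel = ln(0.0699/0.0604)/(2πk) = 0.1461/(2π·18.2) = 0.001277 m·K/W
  R'_ceramic fibre blanket = ln(0.157/0.0699)/(2πk) = 0.8092/(2π·0.0939) = 1.372 m·K/W
  R'_brass = ln(0.174/0.157)/(2πk) = 0.1028/(2π·107) = 1.529×10^-4 m·K/W
  R'_stainless steel = ln(0.186/0.174)/(2πk) = 0.06669/(2π·15.0) = 7.076×10^-4 m·K/W
ΣR = 0.001277 + 1.372 + 1.529×10^-4 + 7.076×10^-4 = 1.374 m·K/W
Q' = ΔT/ΣR = (680 K − 297 K)/1.374 = 279 W/m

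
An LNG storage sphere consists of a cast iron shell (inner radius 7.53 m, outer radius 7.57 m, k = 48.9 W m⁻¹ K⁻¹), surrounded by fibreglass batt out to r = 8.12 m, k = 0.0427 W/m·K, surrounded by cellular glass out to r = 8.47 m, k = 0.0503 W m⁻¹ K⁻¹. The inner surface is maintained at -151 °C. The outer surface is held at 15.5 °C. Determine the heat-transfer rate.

Series thermal resistances, inner to outer:
  R_cast iron = (1/7.53 − 1/7.57)/(4πk) = 7.017×10^-4/(4π·48.9) = 1.142×10^-6 K/W
  R_fibreglass batt = (1/7.57 − 1/8.12)/(4πk) = 0.008948/(4π·0.0427) = 0.01668 K/W
  R_cellular glass = (1/8.12 − 1/8.47)/(4πk) = 0.005089/(4π·0.0503) = 0.008051 K/W
ΣR = 1.142×10^-6 + 0.01668 + 0.008051 = 0.02473 K/W
Q = ΔT/ΣR = (-151 °C − 15.5 °C)/0.02473 = -6730 W
(Negative Q ⇒ heat flows inward; heat gain = 6730 W.)

Q = 6730 W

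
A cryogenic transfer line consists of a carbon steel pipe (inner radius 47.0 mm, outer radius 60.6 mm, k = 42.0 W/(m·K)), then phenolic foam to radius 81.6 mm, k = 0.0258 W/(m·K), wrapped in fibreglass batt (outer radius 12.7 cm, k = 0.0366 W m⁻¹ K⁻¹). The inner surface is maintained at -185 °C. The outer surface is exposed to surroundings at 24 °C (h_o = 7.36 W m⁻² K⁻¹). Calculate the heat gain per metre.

Treat each layer as a resistance in series:
  R'_carbon steel = ln(0.0606/0.0470)/(2πk) = 0.2541/(2π·42.0) = 9.631×10^-4 m·K/W
  R'_phenolic foam = ln(0.0816/0.0606)/(2πk) = 0.2975/(2π·0.0258) = 1.835 m·K/W
  R'_fibreglass batt = ln(0.127/0.0816)/(2πk) = 0.4424/(2π·0.0366) = 1.924 m·K/W
  R'_conv,out = 1/(2πr h) = 1/(2π·0.127·7.36) = 0.1703 m·K/W
ΣR = 9.631×10^-4 + 1.835 + 1.924 + 0.1703 = 3.930 m·K/W
Q' = ΔT/ΣR = (-185 °C − 24 °C)/3.930 = -53.2 W/m
(Negative Q' ⇒ heat flows inward; heat gain = 53.2 W/m.)

Q' = 53.2 W/m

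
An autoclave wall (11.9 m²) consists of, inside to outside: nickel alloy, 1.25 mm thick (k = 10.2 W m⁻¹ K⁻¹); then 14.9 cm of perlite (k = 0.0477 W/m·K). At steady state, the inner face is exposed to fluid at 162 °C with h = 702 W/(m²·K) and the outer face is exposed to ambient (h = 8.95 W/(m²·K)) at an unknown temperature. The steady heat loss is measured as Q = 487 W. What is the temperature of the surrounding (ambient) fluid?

Sum the resistances:
  R_conv,in = 1/(hA) = 1/(702·11.9) = 1.197×10^-4 K/W
  R_nickel alloy = L/(kA) = 0.00125/(10.2·11.9) = 1.030×10^-5 K/W
  R_perlite = L/(kA) = 0.149/(0.0477·11.9) = 0.2625 K/W
  R_conv,out = 1/(hA) = 1/(8.95·11.9) = 0.009389 K/W
ΣR = 0.2720 K/W
ΔT = Q·ΣR = 487 × 0.2720 = 132.5 K
Heat flows outward, so T_out = T_in − ΔT = 162 − 132.5 = 29.5 °C

T_out = 29.5 °C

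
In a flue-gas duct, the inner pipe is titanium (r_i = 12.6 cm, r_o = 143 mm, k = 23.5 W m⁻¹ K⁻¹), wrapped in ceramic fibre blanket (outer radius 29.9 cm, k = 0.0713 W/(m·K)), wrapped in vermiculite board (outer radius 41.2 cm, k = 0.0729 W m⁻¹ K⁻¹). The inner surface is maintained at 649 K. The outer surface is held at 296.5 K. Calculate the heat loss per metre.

Treat each layer as a resistance in series:
  R'_titanium = ln(0.143/0.126)/(2πk) = 0.1266/(2π·23.5) = 8.572×10^-4 m·K/W
  R'_ceramic fibre blanket = ln(0.299/0.143)/(2πk) = 0.7376/(2π·0.0713) = 1.646 m·K/W
  R'_vermiculite board = ln(0.412/0.299)/(2πk) = 0.3206/(2π·0.0729) = 0.6999 m·K/W
ΣR = 8.572×10^-4 + 1.646 + 0.6999 = 2.347 m·K/W
Q' = ΔT/ΣR = (649 K − 296.5 K)/2.347 = 150 W/m

Q' = 150 W/m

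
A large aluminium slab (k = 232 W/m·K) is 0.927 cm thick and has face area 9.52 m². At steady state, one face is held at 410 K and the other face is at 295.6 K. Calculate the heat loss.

Q = 27300 kW

Q = kA·ΔT/L = 232 × 9.52 × |410 K − 295.6 K| / 0.00927 = 2.73×10^7 W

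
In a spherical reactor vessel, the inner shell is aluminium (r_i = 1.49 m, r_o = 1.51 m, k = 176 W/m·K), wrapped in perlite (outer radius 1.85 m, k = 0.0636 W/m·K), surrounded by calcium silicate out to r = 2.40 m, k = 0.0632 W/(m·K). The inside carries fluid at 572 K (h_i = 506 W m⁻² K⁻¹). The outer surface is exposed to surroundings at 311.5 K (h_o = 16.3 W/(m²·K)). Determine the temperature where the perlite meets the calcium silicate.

T = 444 K

Series thermal resistances, inner to outer:
  R_conv,in = 1/(4πr²h) = 1/(4π·1.49²·506) = 7.084×10^-5 K/W
  R_aluminium = (1/1.49 − 1/1.51)/(4πk) = 0.008889/(4π·176) = 4.019×10^-6 K/W
  R_perlite = (1/1.51 − 1/1.85)/(4πk) = 0.1217/(4π·0.0636) = 0.1523 K/W
  R_calcium silicate = (1/1.85 − 1/2.40)/(4πk) = 0.1239/(4π·0.0632) = 0.1560 K/W
  R_conv,out = 1/(4πr²h) = 1/(4π·2.40²·16.3) = 8.476×10^-4 K/W
ΣR = 7.084×10^-5 + 4.019×10^-6 + 0.1523 + 0.1560 + 8.476×10^-4 = 0.3092 K/W
Q = ΔT/ΣR = (572 K − 311.5 K)/0.3092 = 842.5 W
From the inner boundary to the perlite/calcium silicate interface, ΣR_partial = 0.1524 K/W.
T_interface = T_in − Q·ΣR_partial = 572 K − (842.5)(0.1524) = 444 K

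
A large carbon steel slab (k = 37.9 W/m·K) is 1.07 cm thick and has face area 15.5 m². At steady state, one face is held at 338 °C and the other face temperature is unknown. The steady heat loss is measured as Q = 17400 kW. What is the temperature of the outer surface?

T_out = 21.1 °C

Sum the resistances:
  R_carbon steel = L/(kA) = 0.0107/(37.9·15.5) = 1.821×10^-5 K/W
ΣR = 1.821×10^-5 K/W
ΔT = Q·ΣR = 1.74×10^7 × 1.821×10^-5 = 316.9 K
Heat flows outward, so T_out = T_in − ΔT = 338 − 316.9 = 21.1 °C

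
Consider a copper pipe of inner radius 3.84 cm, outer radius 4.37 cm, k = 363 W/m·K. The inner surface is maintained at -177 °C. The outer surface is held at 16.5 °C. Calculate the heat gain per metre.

Q' = 2πk·ΔT/ln(r₂/r₁) = 2π × 363 × 193.5 / ln(0.0437/0.0384) = 3.41×10^6 W/m

Q' = 3410 kW/m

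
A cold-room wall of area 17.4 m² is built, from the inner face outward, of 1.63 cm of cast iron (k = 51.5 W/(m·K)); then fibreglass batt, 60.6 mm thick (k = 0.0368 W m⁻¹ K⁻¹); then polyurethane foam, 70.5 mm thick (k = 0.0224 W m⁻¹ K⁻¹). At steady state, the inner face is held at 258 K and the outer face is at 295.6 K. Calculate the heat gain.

Series thermal resistances, inner to outer:
  R_cast iron = L/(kA) = 0.0163/(51.5·17.4) = 1.819×10^-5 K/W
  R_fibreglass batt = L/(kA) = 0.0606/(0.0368·17.4) = 0.09464 K/W
  R_polyurethane foam = L/(kA) = 0.0705/(0.0224·17.4) = 0.1809 K/W
ΣR = 1.819×10^-5 + 0.09464 + 0.1809 = 0.2756 K/W
Q = ΔT/ΣR = (258 K − 295.6 K)/0.2756 = -136 W
(Negative Q ⇒ heat flows inward; heat gain = 136 W.)

Q = 136 W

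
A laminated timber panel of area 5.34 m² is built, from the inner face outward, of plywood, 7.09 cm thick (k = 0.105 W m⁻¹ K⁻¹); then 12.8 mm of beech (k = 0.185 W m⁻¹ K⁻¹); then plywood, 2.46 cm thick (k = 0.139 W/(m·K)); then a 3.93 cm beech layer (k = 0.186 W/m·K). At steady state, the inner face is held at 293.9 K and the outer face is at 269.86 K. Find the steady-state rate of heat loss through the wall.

Q = 113 W

Treat each layer as a resistance in series:
  R_plywood = L/(kA) = 0.0709/(0.105·5.34) = 0.1264 K/W
  R_beech = L/(kA) = 0.0128/(0.185·5.34) = 0.01296 K/W
  R_plywood = L/(kA) = 0.0246/(0.139·5.34) = 0.03314 K/W
  R_beech = L/(kA) = 0.0393/(0.186·5.34) = 0.03957 K/W
ΣR = 0.1264 + 0.01296 + 0.03314 + 0.03957 = 0.2121 K/W
Q = ΔT/ΣR = (293.9 K − 269.86 K)/0.2121 = 113 W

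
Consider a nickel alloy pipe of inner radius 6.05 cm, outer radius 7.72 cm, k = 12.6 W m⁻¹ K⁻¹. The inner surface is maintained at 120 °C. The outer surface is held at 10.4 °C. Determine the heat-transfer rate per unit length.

Q' = 2πk·ΔT/ln(r₂/r₁) = 2π × 12.6 × 109.6 / ln(0.0772/0.0605) = 35600 W/m

Q' = 35600 W/m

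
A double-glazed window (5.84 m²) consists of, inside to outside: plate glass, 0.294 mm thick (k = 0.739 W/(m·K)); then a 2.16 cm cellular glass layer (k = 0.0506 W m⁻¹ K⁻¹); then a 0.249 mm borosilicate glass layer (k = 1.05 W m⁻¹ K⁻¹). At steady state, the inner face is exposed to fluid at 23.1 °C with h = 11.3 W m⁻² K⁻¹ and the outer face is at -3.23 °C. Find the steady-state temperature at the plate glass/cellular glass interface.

Treat each layer as a resistance in series:
  R_conv,in = 1/(hA) = 1/(11.3·5.84) = 0.01515 K/W
  R_plate glass = L/(kA) = 2.94×10^-4/(0.739·5.84) = 6.812×10^-5 K/W
  R_cellular glass = L/(kA) = 0.0216/(0.0506·5.84) = 0.07310 K/W
  R_borosilicate glass = L/(kA) = 2.49×10^-4/(1.05·5.84) = 4.061×10^-5 K/W
ΣR = 0.01515 + 6.812×10^-5 + 0.07310 + 4.061×10^-5 = 0.08836 K/W
Q = ΔT/ΣR = (23.1 °C − -3.23 °C)/0.08836 = 298.0 W
From the inner boundary to the plate glass/cellular glass interface, ΣR_partial = 0.01522 K/W.
T_interface = T_in − Q·ΣR_partial = 23.1 °C − (298.0)(0.01522) = 18.6 °C

T = 18.6 °C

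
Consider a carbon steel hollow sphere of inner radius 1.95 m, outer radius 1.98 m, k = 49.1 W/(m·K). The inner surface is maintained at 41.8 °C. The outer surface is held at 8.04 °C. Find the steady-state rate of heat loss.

Q = 2680 kW

Q = 4πk·ΔT/(1/r₁ − 1/r₂) = 4π × 49.1 × 33.76 / (1/1.95 − 1/1.98) = 2.68×10^6 W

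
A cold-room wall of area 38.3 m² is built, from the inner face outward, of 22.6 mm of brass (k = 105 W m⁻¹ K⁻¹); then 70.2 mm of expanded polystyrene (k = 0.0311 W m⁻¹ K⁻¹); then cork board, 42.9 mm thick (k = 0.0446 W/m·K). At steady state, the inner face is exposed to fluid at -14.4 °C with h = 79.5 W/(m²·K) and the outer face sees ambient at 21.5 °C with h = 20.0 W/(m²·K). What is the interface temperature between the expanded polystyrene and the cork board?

T = 10.4 °C

Series thermal resistances, inner to outer:
  R_conv,in = 1/(hA) = 1/(79.5·38.3) = 3.284×10^-4 K/W
  R_brass = L/(kA) = 0.0226/(105·38.3) = 5.620×10^-6 K/W
  R_expanded polystyrene = L/(kA) = 0.0702/(0.0311·38.3) = 0.05894 K/W
  R_cork board = L/(kA) = 0.0429/(0.0446·38.3) = 0.02511 K/W
  R_conv,out = 1/(hA) = 1/(20.0·38.3) = 0.001305 K/W
ΣR = 3.284×10^-4 + 5.620×10^-6 + 0.05894 + 0.02511 + 0.001305 = 0.08569 K/W
Q = ΔT/ΣR = (-14.4 °C − 21.5 °C)/0.08569 = -419.0 W
From the inner boundary to the expanded polystyrene/cork board interface, ΣR_partial = 0.05927 K/W.
T_interface = T_in − Q·ΣR_partial = -14.4 °C − (-419.0)(0.05927) = 10.4 °C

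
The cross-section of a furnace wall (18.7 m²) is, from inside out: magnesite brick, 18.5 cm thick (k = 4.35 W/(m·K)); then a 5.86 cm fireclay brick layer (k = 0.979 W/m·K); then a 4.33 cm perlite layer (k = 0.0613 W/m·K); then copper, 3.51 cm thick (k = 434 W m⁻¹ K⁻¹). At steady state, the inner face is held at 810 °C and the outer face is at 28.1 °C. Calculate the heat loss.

Treat each layer as a resistance in series:
  R_magnesite brick = L/(kA) = 0.185/(4.35·18.7) = 0.002274 K/W
  R_fireclay brick = L/(kA) = 0.0586/(0.979·18.7) = 0.003201 K/W
  R_perlite = L/(kA) = 0.0433/(0.0613·18.7) = 0.03777 K/W
  R_copper = L/(kA) = 0.0351/(434·18.7) = 4.325×10^-6 K/W
ΣR = 0.002274 + 0.003201 + 0.03777 + 4.325×10^-6 = 0.04325 K/W
Q = ΔT/ΣR = (810 °C − 28.1 °C)/0.04325 = 18100 W

Q = 18.1 kW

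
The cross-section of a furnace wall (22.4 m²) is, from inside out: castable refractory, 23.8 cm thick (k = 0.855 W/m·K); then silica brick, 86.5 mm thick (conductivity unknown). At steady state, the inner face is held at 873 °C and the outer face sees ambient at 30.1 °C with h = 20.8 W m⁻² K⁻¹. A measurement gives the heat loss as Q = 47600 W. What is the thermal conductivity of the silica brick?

ΣR = ΔT/Q = |873 − 30.1|/47600 = 0.01771 K/W
Known resistances:
  R_castable refractory = L/(kA) = 0.238/(0.855·22.4) = 0.01243 K/W
  R_conv,out = 1/(hA) = 1/(20.8·22.4) = 0.002146 K/W
R_silica brick = ΣR − ΣR_known = 0.01771 − 0.01458 = 0.003130 K/W
L/(kA) = 0.003130 ⇒ k = 0.0865/(0.003130·22.4) = 1.23 W/m·K

k = 1.23 W/m·K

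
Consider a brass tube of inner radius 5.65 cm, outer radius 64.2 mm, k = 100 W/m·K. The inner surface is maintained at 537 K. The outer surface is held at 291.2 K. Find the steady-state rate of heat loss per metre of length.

Q' = 2πk·ΔT/ln(r₂/r₁) = 2π × 100 × 245.8 / ln(0.0642/0.0565) = 1.21×10^6 W/m

Q' = 1.21×10^6 W/m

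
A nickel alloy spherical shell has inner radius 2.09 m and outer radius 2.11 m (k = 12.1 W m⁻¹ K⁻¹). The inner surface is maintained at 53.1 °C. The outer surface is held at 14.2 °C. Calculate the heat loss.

Q = 4πk·ΔT/(1/r₁ − 1/r₂) = 4π × 12.1 × 38.9 / (1/2.09 − 1/2.11) = 1.30×10^6 W

Q = 1.30×10^6 W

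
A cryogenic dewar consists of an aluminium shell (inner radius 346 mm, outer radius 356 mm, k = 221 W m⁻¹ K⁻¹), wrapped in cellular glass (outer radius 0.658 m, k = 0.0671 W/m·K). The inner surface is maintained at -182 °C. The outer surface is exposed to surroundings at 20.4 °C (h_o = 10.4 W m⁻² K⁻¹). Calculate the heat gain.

Treat each layer as a resistance in series:
  R_aluminium = (1/0.346 − 1/0.356)/(4πk) = 0.08118/(4π·221) = 2.923×10^-5 K/W
  R_cellular glass = (1/0.356 − 1/0.658)/(4πk) = 1.289/(4π·0.0671) = 1.529 K/W
  R_conv,out = 1/(4πr²h) = 1/(4π·0.658²·10.4) = 0.01767 K/W
ΣR = 2.923×10^-5 + 1.529 + 0.01767 = 1.547 K/W
Q = ΔT/ΣR = (-182 °C − 20.4 °C)/1.547 = -131 W
(Negative Q ⇒ heat flows inward; heat gain = 131 W.)

Q = 131 W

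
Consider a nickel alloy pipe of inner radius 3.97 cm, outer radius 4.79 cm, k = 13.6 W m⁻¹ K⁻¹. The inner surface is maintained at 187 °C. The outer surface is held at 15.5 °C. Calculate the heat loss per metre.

Q' = 78000 W/m

Q' = 2πk·ΔT/ln(r₂/r₁) = 2π × 13.6 × 171.5 / ln(0.0479/0.0397) = 78000 W/m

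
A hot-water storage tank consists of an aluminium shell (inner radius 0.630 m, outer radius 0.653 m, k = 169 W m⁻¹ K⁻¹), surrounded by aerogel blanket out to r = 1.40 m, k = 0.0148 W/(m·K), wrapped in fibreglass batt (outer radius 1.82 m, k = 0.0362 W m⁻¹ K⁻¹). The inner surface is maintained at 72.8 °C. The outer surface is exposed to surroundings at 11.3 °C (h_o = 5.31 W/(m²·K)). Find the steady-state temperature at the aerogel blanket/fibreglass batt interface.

T = 16.0 °C

Resistance network (inner→outer):
  R_aluminium = (1/0.630 − 1/0.653)/(4πk) = 0.05591/(4π·169) = 2.633×10^-5 K/W
  R_aerogel blanket = (1/0.653 − 1/1.40)/(4πk) = 0.8171/(4π·0.0148) = 4.393 K/W
  R_fibreglass batt = (1/1.40 − 1/1.82)/(4πk) = 0.1648/(4π·0.0362) = 0.3624 K/W
  R_conv,out = 1/(4πr²h) = 1/(4π·1.82²·5.31) = 0.004524 K/W
ΣR = 2.633×10^-5 + 4.393 + 0.3624 + 0.004524 = 4.760 K/W
Q = ΔT/ΣR = (72.8 °C − 11.3 °C)/4.760 = 12.92 W
From the inner boundary to the aerogel blanket/fibreglass batt interface, ΣR_partial = 4.393 K/W.
T_interface = T_in − Q·ΣR_partial = 72.8 °C − (12.92)(4.393) = 16.0 °C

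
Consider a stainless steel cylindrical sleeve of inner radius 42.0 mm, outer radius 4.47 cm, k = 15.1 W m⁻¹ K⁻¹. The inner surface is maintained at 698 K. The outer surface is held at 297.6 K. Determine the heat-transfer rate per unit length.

Q' = 610 kW/m

Q' = 2πk·ΔT/ln(r₂/r₁) = 2π × 15.1 × 400.4 / ln(0.0447/0.0420) = 6.10×10^5 W/m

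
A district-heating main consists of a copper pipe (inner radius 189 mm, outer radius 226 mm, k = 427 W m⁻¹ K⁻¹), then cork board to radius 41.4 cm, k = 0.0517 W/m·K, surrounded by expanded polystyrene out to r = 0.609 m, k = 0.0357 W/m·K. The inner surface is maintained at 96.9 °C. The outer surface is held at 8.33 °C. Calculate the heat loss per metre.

Treat each layer as a resistance in series:
  R'_copper = ln(0.226/0.189)/(2πk) = 0.1788/(2π·427) = 6.664×10^-5 m·K/W
  R'_cork board = ln(0.414/0.226)/(2πk) = 0.6053/(2π·0.0517) = 1.863 m·K/W
  R'_expanded polystyrene = ln(0.609/0.414)/(2πk) = 0.3860/(2π·0.0357) = 1.721 m·K/W
ΣR = 6.664×10^-5 + 1.863 + 1.721 = 3.584 m·K/W
Q' = ΔT/ΣR = (96.9 °C − 8.33 °C)/3.584 = 24.7 W/m

Q' = 24.7 W/m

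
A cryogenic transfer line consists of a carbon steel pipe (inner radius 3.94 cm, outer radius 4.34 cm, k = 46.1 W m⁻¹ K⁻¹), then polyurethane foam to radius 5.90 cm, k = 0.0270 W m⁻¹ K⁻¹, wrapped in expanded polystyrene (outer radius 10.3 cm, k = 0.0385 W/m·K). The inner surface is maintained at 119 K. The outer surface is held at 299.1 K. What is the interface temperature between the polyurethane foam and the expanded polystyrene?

Series thermal resistances, inner to outer:
  R'_carbon steel = ln(0.0434/0.0394)/(2πk) = 0.09669/(2π·46.1) = 3.338×10^-4 m·K/W
  R'_polyurethane foam = ln(0.0590/0.0434)/(2πk) = 0.3071/(2π·0.0270) = 1.810 m·K/W
  R'_expanded polystyrene = ln(0.103/0.0590)/(2πk) = 0.5572/(2π·0.0385) = 2.303 m·K/W
ΣR = 3.338×10^-4 + 1.810 + 2.303 = 4.113 m·K/W
Q' = ΔT/ΣR = (119 K − 299.1 K)/4.113 = -43.79 W/m
From the inner boundary to the polyurethane foam/expanded polystyrene interface, ΣR_partial = 1.810 m·K/W.
T_interface = T_in − Q'·ΣR_partial = 119 K − (-43.79)(1.810) = 198.3 K

T = 198.3 K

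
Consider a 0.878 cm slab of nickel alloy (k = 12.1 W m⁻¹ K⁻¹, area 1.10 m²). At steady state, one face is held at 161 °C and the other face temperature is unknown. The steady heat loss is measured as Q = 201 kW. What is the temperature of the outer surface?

T_out = 28.4 °C

Series resistances:
  R_nickel alloy = L/(kA) = 0.00878/(12.1·1.10) = 6.597×10^-4 K/W
ΣR = 6.597×10^-4 K/W
ΔT = Q·ΣR = 2.01×10^5 × 6.597×10^-4 = 132.6 K
Heat flows outward, so T_out = T_in − ΔT = 161 − 132.6 = 28.4 °C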